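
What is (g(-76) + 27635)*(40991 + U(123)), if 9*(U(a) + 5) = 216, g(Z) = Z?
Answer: 1130194590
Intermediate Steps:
U(a) = 19 (U(a) = -5 + (⅑)*216 = -5 + 24 = 19)
(g(-76) + 27635)*(40991 + U(123)) = (-76 + 27635)*(40991 + 19) = 27559*41010 = 1130194590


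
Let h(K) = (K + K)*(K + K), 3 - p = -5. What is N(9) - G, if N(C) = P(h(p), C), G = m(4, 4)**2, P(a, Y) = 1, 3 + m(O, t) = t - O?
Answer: -8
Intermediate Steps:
p = 8 (p = 3 - 1*(-5) = 3 + 5 = 8)
h(K) = 4*K**2 (h(K) = (2*K)*(2*K) = 4*K**2)
m(O, t) = -3 + t - O (m(O, t) = -3 + (t - O) = -3 + t - O)
G = 9 (G = (-3 + 4 - 1*4)**2 = (-3 + 4 - 4)**2 = (-3)**2 = 9)
N(C) = 1
N(9) - G = 1 - 1*9 = 1 - 9 = -8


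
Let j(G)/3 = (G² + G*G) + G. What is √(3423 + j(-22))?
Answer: √6261 ≈ 79.126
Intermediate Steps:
j(G) = 3*G + 6*G² (j(G) = 3*((G² + G*G) + G) = 3*((G² + G²) + G) = 3*(2*G² + G) = 3*(G + 2*G²) = 3*G + 6*G²)
√(3423 + j(-22)) = √(3423 + 3*(-22)*(1 + 2*(-22))) = √(3423 + 3*(-22)*(1 - 44)) = √(3423 + 3*(-22)*(-43)) = √(3423 + 2838) = √6261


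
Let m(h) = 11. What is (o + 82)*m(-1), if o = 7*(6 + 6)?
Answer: 1826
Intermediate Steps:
o = 84 (o = 7*12 = 84)
(o + 82)*m(-1) = (84 + 82)*11 = 166*11 = 1826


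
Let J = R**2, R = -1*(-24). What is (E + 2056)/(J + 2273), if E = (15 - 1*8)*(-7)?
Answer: 2007/2849 ≈ 0.70446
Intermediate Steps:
E = -49 (E = (15 - 8)*(-7) = 7*(-7) = -49)
R = 24
J = 576 (J = 24**2 = 576)
(E + 2056)/(J + 2273) = (-49 + 2056)/(576 + 2273) = 2007/2849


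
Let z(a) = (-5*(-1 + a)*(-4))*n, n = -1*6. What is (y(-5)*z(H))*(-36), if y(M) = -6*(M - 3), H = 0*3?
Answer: -207360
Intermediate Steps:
n = -6
H = 0
y(M) = 18 - 6*M (y(M) = -6*(-3 + M) = 18 - 6*M)
z(a) = 120 - 120*a (z(a) = (-5*(-1 + a)*(-4))*(-6) = ((5 - 5*a)*(-4))*(-6) = (-20 + 20*a)*(-6) = 120 - 120*a)
(y(-5)*z(H))*(-36) = ((18 - 6*(-5))*(120 - 120*0))*(-36) = ((18 + 30)*(120 + 0))*(-36) = (48*120)*(-36) = 5760*(-36) = -207360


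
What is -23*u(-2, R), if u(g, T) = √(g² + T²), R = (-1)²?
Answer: -23*√5 ≈ -51.430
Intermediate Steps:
R = 1
u(g, T) = √(T² + g²)
-23*u(-2, R) = -23*√(1² + (-2)²) = -23*√(1 + 4) = -23*√5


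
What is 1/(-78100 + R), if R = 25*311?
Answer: -1/70325 ≈ -1.4220e-5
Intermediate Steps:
R = 7775
1/(-78100 + R) = 1/(-78100 + 7775) = 1/(-70325) = -1/70325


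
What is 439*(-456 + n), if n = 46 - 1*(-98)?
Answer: -136968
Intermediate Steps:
n = 144 (n = 46 + 98 = 144)
439*(-456 + n) = 439*(-456 + 144) = 439*(-312) = -136968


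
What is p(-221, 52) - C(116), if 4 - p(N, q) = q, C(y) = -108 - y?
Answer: 176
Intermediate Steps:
p(N, q) = 4 - q
p(-221, 52) - C(116) = (4 - 1*52) - (-108 - 1*116) = (4 - 52) - (-108 - 116) = -48 - 1*(-224) = -48 + 224 = 176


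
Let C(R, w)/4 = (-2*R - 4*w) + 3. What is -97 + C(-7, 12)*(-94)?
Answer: 11559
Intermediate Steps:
C(R, w) = 12 - 16*w - 8*R (C(R, w) = 4*((-2*R - 4*w) + 3) = 4*((-4*w - 2*R) + 3) = 4*(3 - 4*w - 2*R) = 12 - 16*w - 8*R)
-97 + C(-7, 12)*(-94) = -97 + (12 - 16*12 - 8*(-7))*(-94) = -97 + (12 - 192 + 56)*(-94) = -97 - 124*(-94) = -97 + 11656 = 11559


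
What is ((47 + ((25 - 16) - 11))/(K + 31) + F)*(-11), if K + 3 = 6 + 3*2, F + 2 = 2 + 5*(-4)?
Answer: 1661/8 ≈ 207.63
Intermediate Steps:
F = -20 (F = -2 + (2 + 5*(-4)) = -2 + (2 - 20) = -2 - 18 = -20)
K = 9 (K = -3 + (6 + 3*2) = -3 + (6 + 6) = -3 + 12 = 9)
((47 + ((25 - 16) - 11))/(K + 31) + F)*(-11) = ((47 + ((25 - 16) - 11))/(9 + 31) - 20)*(-11) = ((47 + (9 - 11))/40 - 20)*(-11) = ((47 - 2)*(1/40) - 20)*(-11) = (45*(1/40) - 20)*(-11) = (9/8 - 20)*(-11) = -151/8*(-11) = 1661/8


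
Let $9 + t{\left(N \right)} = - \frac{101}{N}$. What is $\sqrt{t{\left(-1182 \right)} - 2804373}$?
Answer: $\frac{i \sqrt{3918069277986}}{1182} \approx 1674.6 i$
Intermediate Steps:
$t{\left(N \right)} = -9 - \frac{101}{N}$
$\sqrt{t{\left(-1182 \right)} - 2804373} = \sqrt{\left(-9 - \frac{101}{-1182}\right) - 2804373} = \sqrt{\left(-9 - - \frac{101}{1182}\right) - 2804373} = \sqrt{\left(-9 + \frac{101}{1182}\right) - 2804373} = \sqrt{- \frac{10537}{1182} - 2804373} = \sqrt{- \frac{3314779423}{1182}} = \frac{i \sqrt{3918069277986}}{1182}$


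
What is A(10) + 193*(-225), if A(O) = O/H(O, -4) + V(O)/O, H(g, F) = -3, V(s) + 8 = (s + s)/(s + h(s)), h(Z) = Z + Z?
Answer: -651436/15 ≈ -43429.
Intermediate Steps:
h(Z) = 2*Z
V(s) = -22/3 (V(s) = -8 + (s + s)/(s + 2*s) = -8 + (2*s)/((3*s)) = -8 + (2*s)*(1/(3*s)) = -8 + ⅔ = -22/3)
A(O) = -22/(3*O) - O/3 (A(O) = O/(-3) - 22/(3*O) = O*(-⅓) - 22/(3*O) = -O/3 - 22/(3*O) = -22/(3*O) - O/3)
A(10) + 193*(-225) = (⅓)*(-22 - 1*10²)/10 + 193*(-225) = (⅓)*(⅒)*(-22 - 1*100) - 43425 = (⅓)*(⅒)*(-22 - 100) - 43425 = (⅓)*(⅒)*(-122) - 43425 = -61/15 - 43425 = -651436/15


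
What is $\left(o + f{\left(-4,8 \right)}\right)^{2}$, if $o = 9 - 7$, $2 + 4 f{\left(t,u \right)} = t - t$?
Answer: $\frac{9}{4} \approx 2.25$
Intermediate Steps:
$f{\left(t,u \right)} = - \frac{1}{2}$ ($f{\left(t,u \right)} = - \frac{1}{2} + \frac{t - t}{4} = - \frac{1}{2} + \frac{1}{4} \cdot 0 = - \frac{1}{2} + 0 = - \frac{1}{2}$)
$o = 2$
$\left(o + f{\left(-4,8 \right)}\right)^{2} = \left(2 - \frac{1}{2}\right)^{2} = \left(\frac{3}{2}\right)^{2} = \frac{9}{4}$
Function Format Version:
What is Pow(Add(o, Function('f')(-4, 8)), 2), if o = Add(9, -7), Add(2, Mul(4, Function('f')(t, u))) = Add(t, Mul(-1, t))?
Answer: Rational(9, 4) ≈ 2.2500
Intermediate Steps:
Function('f')(t, u) = Rational(-1, 2) (Function('f')(t, u) = Add(Rational(-1, 2), Mul(Rational(1, 4), Add(t, Mul(-1, t)))) = Add(Rational(-1, 2), Mul(Rational(1, 4), 0)) = Add(Rational(-1, 2), 0) = Rational(-1, 2))
o = 2
Pow(Add(o, Function('f')(-4, 8)), 2) = Pow(Add(2, Rational(-1, 2)), 2) = Pow(Rational(3, 2), 2) = Rational(9, 4)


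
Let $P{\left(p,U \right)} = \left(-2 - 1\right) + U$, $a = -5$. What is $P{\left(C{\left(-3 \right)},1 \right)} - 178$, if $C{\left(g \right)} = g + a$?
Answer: $-180$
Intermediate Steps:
$C{\left(g \right)} = -5 + g$ ($C{\left(g \right)} = g - 5 = -5 + g$)
$P{\left(p,U \right)} = -3 + U$
$P{\left(C{\left(-3 \right)},1 \right)} - 178 = \left(-3 + 1\right) - 178 = -2 - 178 = -180$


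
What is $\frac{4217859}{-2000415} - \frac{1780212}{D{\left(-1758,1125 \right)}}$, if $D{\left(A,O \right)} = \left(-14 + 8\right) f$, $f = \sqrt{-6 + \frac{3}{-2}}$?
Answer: $- \frac{1405953}{666805} - \frac{296702 i \sqrt{30}}{15} \approx -2.1085 - 1.0834 \cdot 10^{5} i$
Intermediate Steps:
$f = \frac{i \sqrt{30}}{2}$ ($f = \sqrt{-6 + 3 \left(- \frac{1}{2}\right)} = \sqrt{-6 - \frac{3}{2}} = \sqrt{- \frac{15}{2}} = \frac{i \sqrt{30}}{2} \approx 2.7386 i$)
$D{\left(A,O \right)} = - 3 i \sqrt{30}$ ($D{\left(A,O \right)} = \left(-14 + 8\right) \frac{i \sqrt{30}}{2} = - 6 \frac{i \sqrt{30}}{2} = - 3 i \sqrt{30}$)
$\frac{4217859}{-2000415} - \frac{1780212}{D{\left(-1758,1125 \right)}} = \frac{4217859}{-2000415} - \frac{1780212}{\left(-3\right) i \sqrt{30}} = 4217859 \left(- \frac{1}{2000415}\right) - 1780212 \frac{i \sqrt{30}}{90} = - \frac{1405953}{666805} - \frac{296702 i \sqrt{30}}{15}$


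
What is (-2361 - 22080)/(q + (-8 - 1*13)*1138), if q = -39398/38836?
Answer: 474595338/464071063 ≈ 1.0227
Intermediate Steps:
q = -19699/19418 (q = -39398*1/38836 = -19699/19418 ≈ -1.0145)
(-2361 - 22080)/(q + (-8 - 1*13)*1138) = (-2361 - 22080)/(-19699/19418 + (-8 - 1*13)*1138) = -24441/(-19699/19418 + (-8 - 13)*1138) = -24441/(-19699/19418 - 21*1138) = -24441/(-19699/19418 - 23898) = -24441/(-464071063/19418) = -24441*(-19418/464071063) = 474595338/464071063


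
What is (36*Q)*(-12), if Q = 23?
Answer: -9936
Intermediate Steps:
(36*Q)*(-12) = (36*23)*(-12) = 828*(-12) = -9936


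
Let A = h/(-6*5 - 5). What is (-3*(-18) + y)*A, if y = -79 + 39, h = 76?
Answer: -152/5 ≈ -30.400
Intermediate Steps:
y = -40
A = -76/35 (A = 76/(-6*5 - 5) = 76/(-30 - 5) = 76/(-35) = 76*(-1/35) = -76/35 ≈ -2.1714)
(-3*(-18) + y)*A = (-3*(-18) - 40)*(-76/35) = (54 - 40)*(-76/35) = 14*(-76/35) = -152/5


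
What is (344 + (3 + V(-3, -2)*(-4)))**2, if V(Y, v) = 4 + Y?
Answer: 117649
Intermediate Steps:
(344 + (3 + V(-3, -2)*(-4)))**2 = (344 + (3 + (4 - 3)*(-4)))**2 = (344 + (3 + 1*(-4)))**2 = (344 + (3 - 4))**2 = (344 - 1)**2 = 343**2 = 117649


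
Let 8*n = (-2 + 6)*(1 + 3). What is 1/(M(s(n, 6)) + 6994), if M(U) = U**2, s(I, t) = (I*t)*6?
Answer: 1/12178 ≈ 8.2115e-5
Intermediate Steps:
n = 2 (n = ((-2 + 6)*(1 + 3))/8 = (4*4)/8 = (1/8)*16 = 2)
s(I, t) = 6*I*t
1/(M(s(n, 6)) + 6994) = 1/((6*2*6)**2 + 6994) = 1/(72**2 + 6994) = 1/(5184 + 6994) = 1/12178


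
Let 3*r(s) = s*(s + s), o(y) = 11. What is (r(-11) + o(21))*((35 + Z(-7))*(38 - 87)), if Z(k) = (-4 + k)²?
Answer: -700700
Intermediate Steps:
r(s) = 2*s²/3 (r(s) = (s*(s + s))/3 = (s*(2*s))/3 = (2*s²)/3 = 2*s²/3)
(r(-11) + o(21))*((35 + Z(-7))*(38 - 87)) = ((⅔)*(-11)² + 11)*((35 + (-4 - 7)²)*(38 - 87)) = ((⅔)*121 + 11)*((35 + (-11)²)*(-49)) = (242/3 + 11)*((35 + 121)*(-49)) = 275*(156*(-49))/3 = (275/3)*(-7644) = -700700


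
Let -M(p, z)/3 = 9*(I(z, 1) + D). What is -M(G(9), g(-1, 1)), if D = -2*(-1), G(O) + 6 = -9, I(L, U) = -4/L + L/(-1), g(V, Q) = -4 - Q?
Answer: 1053/5 ≈ 210.60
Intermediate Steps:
I(L, U) = -L - 4/L (I(L, U) = -4/L + L*(-1) = -4/L - L = -L - 4/L)
G(O) = -15 (G(O) = -6 - 9 = -15)
D = 2
M(p, z) = -54 + 27*z + 108/z (M(p, z) = -27*((-z - 4/z) + 2) = -27*(2 - z - 4/z) = -3*(18 - 36/z - 9*z) = -54 + 27*z + 108/z)
-M(G(9), g(-1, 1)) = -(-54 + 27*(-4 - 1*1) + 108/(-4 - 1*1)) = -(-54 + 27*(-4 - 1) + 108/(-4 - 1)) = -(-54 + 27*(-5) + 108/(-5)) = -(-54 - 135 + 108*(-1/5)) = -(-54 - 135 - 108/5) = -1*(-1053/5) = 1053/5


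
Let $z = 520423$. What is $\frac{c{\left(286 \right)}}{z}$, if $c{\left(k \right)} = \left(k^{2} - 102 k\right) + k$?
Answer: $\frac{52910}{520423} \approx 0.10167$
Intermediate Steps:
$c{\left(k \right)} = k^{2} - 101 k$
$\frac{c{\left(286 \right)}}{z} = \frac{286 \left(-101 + 286\right)}{520423} = 286 \cdot 185 \cdot \frac{1}{520423} = 52910 \cdot \frac{1}{520423} = \frac{52910}{520423}$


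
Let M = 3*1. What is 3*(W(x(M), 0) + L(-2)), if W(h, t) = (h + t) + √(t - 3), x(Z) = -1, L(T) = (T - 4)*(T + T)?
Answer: 69 + 3*I*√3 ≈ 69.0 + 5.1962*I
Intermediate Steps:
L(T) = 2*T*(-4 + T) (L(T) = (-4 + T)*(2*T) = 2*T*(-4 + T))
M = 3
W(h, t) = h + t + √(-3 + t) (W(h, t) = (h + t) + √(-3 + t) = h + t + √(-3 + t))
3*(W(x(M), 0) + L(-2)) = 3*((-1 + 0 + √(-3 + 0)) + 2*(-2)*(-4 - 2)) = 3*((-1 + 0 + √(-3)) + 2*(-2)*(-6)) = 3*((-1 + 0 + I*√3) + 24) = 3*((-1 + I*√3) + 24) = 3*(23 + I*√3) = 69 + 3*I*√3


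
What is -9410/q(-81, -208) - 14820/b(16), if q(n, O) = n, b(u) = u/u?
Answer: -1191010/81 ≈ -14704.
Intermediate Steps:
b(u) = 1
-9410/q(-81, -208) - 14820/b(16) = -9410/(-81) - 14820/1 = -9410*(-1/81) - 14820*1 = 9410/81 - 14820 = -1191010/81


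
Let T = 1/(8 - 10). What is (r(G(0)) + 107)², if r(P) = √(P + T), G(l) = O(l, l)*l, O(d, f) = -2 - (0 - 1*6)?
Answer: (214 + I*√2)²/4 ≈ 11449.0 + 151.32*I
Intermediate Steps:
O(d, f) = 4 (O(d, f) = -2 - (0 - 6) = -2 - 1*(-6) = -2 + 6 = 4)
T = -½ (T = 1/(-2) = -½ ≈ -0.50000)
G(l) = 4*l
r(P) = √(-½ + P) (r(P) = √(P - ½) = √(-½ + P))
(r(G(0)) + 107)² = (√(-2 + 4*(4*0))/2 + 107)² = (√(-2 + 4*0)/2 + 107)² = (√(-2 + 0)/2 + 107)² = (√(-2)/2 + 107)² = ((I*√2)/2 + 107)² = (I*√2/2 + 107)² = (107 + I*√2/2)²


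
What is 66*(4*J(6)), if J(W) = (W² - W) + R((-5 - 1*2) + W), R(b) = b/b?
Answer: 8184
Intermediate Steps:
R(b) = 1
J(W) = 1 + W² - W (J(W) = (W² - W) + 1 = 1 + W² - W)
66*(4*J(6)) = 66*(4*(1 + 6² - 1*6)) = 66*(4*(1 + 36 - 6)) = 66*(4*31) = 66*124 = 8184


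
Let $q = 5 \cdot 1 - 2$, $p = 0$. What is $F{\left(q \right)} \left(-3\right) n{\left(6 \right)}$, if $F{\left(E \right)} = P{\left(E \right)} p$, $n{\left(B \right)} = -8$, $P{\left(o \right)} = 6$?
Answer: $0$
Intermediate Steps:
$q = 3$ ($q = 5 - 2 = 3$)
$F{\left(E \right)} = 0$ ($F{\left(E \right)} = 6 \cdot 0 = 0$)
$F{\left(q \right)} \left(-3\right) n{\left(6 \right)} = 0 \left(-3\right) \left(-8\right) = 0 \left(-8\right) = 0$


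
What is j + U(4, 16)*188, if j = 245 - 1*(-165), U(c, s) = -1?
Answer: 222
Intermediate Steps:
j = 410 (j = 245 + 165 = 410)
j + U(4, 16)*188 = 410 - 1*188 = 410 - 188 = 222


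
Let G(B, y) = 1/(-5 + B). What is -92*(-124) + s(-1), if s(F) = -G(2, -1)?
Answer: 34225/3 ≈ 11408.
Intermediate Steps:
s(F) = 1/3 (s(F) = -1/(-5 + 2) = -1/(-3) = -1*(-1/3) = 1/3)
-92*(-124) + s(-1) = -92*(-124) + 1/3 = 11408 + 1/3 = 34225/3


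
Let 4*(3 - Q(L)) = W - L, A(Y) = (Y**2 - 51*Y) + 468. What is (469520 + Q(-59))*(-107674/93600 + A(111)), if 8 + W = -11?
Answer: 156599752303819/46800 ≈ 3.3461e+9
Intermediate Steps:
W = -19 (W = -8 - 11 = -19)
A(Y) = 468 + Y**2 - 51*Y
Q(L) = 31/4 + L/4 (Q(L) = 3 - (-19 - L)/4 = 3 + (19/4 + L/4) = 31/4 + L/4)
(469520 + Q(-59))*(-107674/93600 + A(111)) = (469520 + (31/4 + (1/4)*(-59)))*(-107674/93600 + (468 + 111**2 - 51*111)) = (469520 + (31/4 - 59/4))*(-107674*1/93600 + (468 + 12321 - 5661)) = (469520 - 7)*(-53837/46800 + 7128) = 469513*(333536563/46800) = 156599752303819/46800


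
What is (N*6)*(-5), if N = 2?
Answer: -60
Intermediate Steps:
(N*6)*(-5) = (2*6)*(-5) = 12*(-5) = -60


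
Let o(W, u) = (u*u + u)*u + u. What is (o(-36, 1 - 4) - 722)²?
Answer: 552049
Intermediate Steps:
o(W, u) = u + u*(u + u²) (o(W, u) = (u² + u)*u + u = (u + u²)*u + u = u*(u + u²) + u = u + u*(u + u²))
(o(-36, 1 - 4) - 722)² = ((1 - 4)*(1 + (1 - 4) + (1 - 4)²) - 722)² = (-3*(1 - 3 + (-3)²) - 722)² = (-3*(1 - 3 + 9) - 722)² = (-3*7 - 722)² = (-21 - 722)² = (-743)² = 552049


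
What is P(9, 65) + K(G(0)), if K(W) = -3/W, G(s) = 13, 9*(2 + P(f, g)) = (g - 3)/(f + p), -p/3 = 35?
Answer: -12931/5616 ≈ -2.3025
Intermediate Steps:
p = -105 (p = -3*35 = -105)
P(f, g) = -2 + (-3 + g)/(9*(-105 + f)) (P(f, g) = -2 + ((g - 3)/(f - 105))/9 = -2 + ((-3 + g)/(-105 + f))/9 = -2 + (-3 + g)/(9*(-105 + f)))
P(9, 65) + K(G(0)) = (1887 + 65 - 18*9)/(9*(-105 + 9)) - 3/13 = (⅑)*(1887 + 65 - 162)/(-96) - 3*1/13 = (⅑)*(-1/96)*1790 - 3/13 = -895/432 - 3/13 = -12931/5616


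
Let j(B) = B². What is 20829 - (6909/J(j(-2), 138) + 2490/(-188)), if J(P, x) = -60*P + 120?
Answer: 39291661/1880 ≈ 20900.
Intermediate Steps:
J(P, x) = 120 - 60*P
20829 - (6909/J(j(-2), 138) + 2490/(-188)) = 20829 - (6909/(120 - 60*(-2)²) + 2490/(-188)) = 20829 - (6909/(120 - 60*4) + 2490*(-1/188)) = 20829 - (6909/(120 - 240) - 1245/94) = 20829 - (6909/(-120) - 1245/94) = 20829 - (6909*(-1/120) - 1245/94) = 20829 - (-2303/40 - 1245/94) = 20829 - 1*(-133141/1880) = 20829 + 133141/1880 = 39291661/1880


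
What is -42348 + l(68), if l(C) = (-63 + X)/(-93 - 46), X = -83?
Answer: -5886226/139 ≈ -42347.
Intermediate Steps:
l(C) = 146/139 (l(C) = (-63 - 83)/(-93 - 46) = -146/(-139) = -146*(-1/139) = 146/139)
-42348 + l(68) = -42348 + 146/139 = -5886226/139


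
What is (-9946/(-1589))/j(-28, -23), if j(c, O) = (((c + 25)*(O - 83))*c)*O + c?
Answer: 4973/162684998 ≈ 3.0568e-5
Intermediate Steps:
j(c, O) = c + O*c*(-83 + O)*(25 + c) (j(c, O) = (((25 + c)*(-83 + O))*c)*O + c = (((-83 + O)*(25 + c))*c)*O + c = (c*(-83 + O)*(25 + c))*O + c = O*c*(-83 + O)*(25 + c) + c = c + O*c*(-83 + O)*(25 + c))
(-9946/(-1589))/j(-28, -23) = (-9946/(-1589))/((-28*(1 - 2075*(-23) + 25*(-23)² - 28*(-23)² - 83*(-23)*(-28)))) = (-9946*(-1/1589))/((-28*(1 + 47725 + 25*529 - 28*529 - 53452))) = 9946/(1589*((-28*(1 + 47725 + 13225 - 14812 - 53452)))) = 9946/(1589*((-28*(-7313)))) = (9946/1589)/204764 = (9946/1589)*(1/204764) = 4973/162684998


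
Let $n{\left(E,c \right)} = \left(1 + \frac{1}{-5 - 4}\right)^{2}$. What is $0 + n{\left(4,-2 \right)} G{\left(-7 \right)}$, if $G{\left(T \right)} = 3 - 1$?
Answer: $\frac{128}{81} \approx 1.5802$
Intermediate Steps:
$G{\left(T \right)} = 2$
$n{\left(E,c \right)} = \frac{64}{81}$ ($n{\left(E,c \right)} = \left(1 + \frac{1}{-9}\right)^{2} = \left(1 - \frac{1}{9}\right)^{2} = \left(\frac{8}{9}\right)^{2} = \frac{64}{81}$)
$0 + n{\left(4,-2 \right)} G{\left(-7 \right)} = 0 + \frac{64}{81} \cdot 2 = 0 + \frac{128}{81} = \frac{128}{81}$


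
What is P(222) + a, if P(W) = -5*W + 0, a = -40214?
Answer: -41324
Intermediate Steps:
P(W) = -5*W
P(222) + a = -5*222 - 40214 = -1110 - 40214 = -41324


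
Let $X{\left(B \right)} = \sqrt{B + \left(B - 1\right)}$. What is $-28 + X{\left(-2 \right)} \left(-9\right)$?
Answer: $-28 - 9 i \sqrt{5} \approx -28.0 - 20.125 i$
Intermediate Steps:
$X{\left(B \right)} = \sqrt{-1 + 2 B}$ ($X{\left(B \right)} = \sqrt{B + \left(-1 + B\right)} = \sqrt{-1 + 2 B}$)
$-28 + X{\left(-2 \right)} \left(-9\right) = -28 + \sqrt{-1 + 2 \left(-2\right)} \left(-9\right) = -28 + \sqrt{-1 - 4} \left(-9\right) = -28 + \sqrt{-5} \left(-9\right) = -28 + i \sqrt{5} \left(-9\right) = -28 - 9 i \sqrt{5}$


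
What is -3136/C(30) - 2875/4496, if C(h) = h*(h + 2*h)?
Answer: -5465489/3034800 ≈ -1.8009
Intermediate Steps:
C(h) = 3*h² (C(h) = h*(3*h) = 3*h²)
-3136/C(30) - 2875/4496 = -3136/(3*30²) - 2875/4496 = -3136/(3*900) - 2875*1/4496 = -3136/2700 - 2875/4496 = -3136*1/2700 - 2875/4496 = -784/675 - 2875/4496 = -5465489/3034800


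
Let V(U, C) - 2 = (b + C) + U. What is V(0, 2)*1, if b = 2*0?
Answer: 4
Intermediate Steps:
b = 0
V(U, C) = 2 + C + U (V(U, C) = 2 + ((0 + C) + U) = 2 + (C + U) = 2 + C + U)
V(0, 2)*1 = (2 + 2 + 0)*1 = 4*1 = 4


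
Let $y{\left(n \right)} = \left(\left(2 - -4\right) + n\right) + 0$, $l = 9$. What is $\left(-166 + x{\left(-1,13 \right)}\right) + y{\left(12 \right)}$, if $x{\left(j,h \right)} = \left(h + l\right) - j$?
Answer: $-125$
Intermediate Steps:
$y{\left(n \right)} = 6 + n$ ($y{\left(n \right)} = \left(\left(2 + 4\right) + n\right) + 0 = \left(6 + n\right) + 0 = 6 + n$)
$x{\left(j,h \right)} = 9 + h - j$ ($x{\left(j,h \right)} = \left(h + 9\right) - j = \left(9 + h\right) - j = 9 + h - j$)
$\left(-166 + x{\left(-1,13 \right)}\right) + y{\left(12 \right)} = \left(-166 + \left(9 + 13 - -1\right)\right) + \left(6 + 12\right) = \left(-166 + \left(9 + 13 + 1\right)\right) + 18 = \left(-166 + 23\right) + 18 = -143 + 18 = -125$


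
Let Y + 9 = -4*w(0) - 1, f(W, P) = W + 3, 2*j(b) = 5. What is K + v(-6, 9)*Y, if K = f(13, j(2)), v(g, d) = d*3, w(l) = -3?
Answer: 70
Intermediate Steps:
v(g, d) = 3*d
j(b) = 5/2 (j(b) = (1/2)*5 = 5/2)
f(W, P) = 3 + W
K = 16 (K = 3 + 13 = 16)
Y = 2 (Y = -9 + (-4*(-3) - 1) = -9 + (12 - 1) = -9 + 11 = 2)
K + v(-6, 9)*Y = 16 + (3*9)*2 = 16 + 27*2 = 16 + 54 = 70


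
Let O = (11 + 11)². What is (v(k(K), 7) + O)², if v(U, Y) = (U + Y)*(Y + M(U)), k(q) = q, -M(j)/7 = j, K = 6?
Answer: 841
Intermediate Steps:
M(j) = -7*j
v(U, Y) = (U + Y)*(Y - 7*U)
O = 484 (O = 22² = 484)
(v(k(K), 7) + O)² = ((7² - 7*6² - 6*6*7) + 484)² = ((49 - 7*36 - 252) + 484)² = ((49 - 252 - 252) + 484)² = (-455 + 484)² = 29² = 841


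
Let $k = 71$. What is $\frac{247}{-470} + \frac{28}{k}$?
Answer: $- \frac{4377}{33370} \approx -0.13117$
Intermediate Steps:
$\frac{247}{-470} + \frac{28}{k} = \frac{247}{-470} + \frac{28}{71} = 247 \left(- \frac{1}{470}\right) + 28 \cdot \frac{1}{71} = - \frac{247}{470} + \frac{28}{71} = - \frac{4377}{33370}$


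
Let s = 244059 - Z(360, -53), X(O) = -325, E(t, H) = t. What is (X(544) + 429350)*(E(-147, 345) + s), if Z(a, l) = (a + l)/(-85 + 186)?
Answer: 10568947215125/101 ≈ 1.0464e+11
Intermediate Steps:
Z(a, l) = a/101 + l/101 (Z(a, l) = (a + l)/101 = (a + l)*(1/101) = a/101 + l/101)
s = 24649652/101 (s = 244059 - ((1/101)*360 + (1/101)*(-53)) = 244059 - (360/101 - 53/101) = 244059 - 1*307/101 = 244059 - 307/101 = 24649652/101 ≈ 2.4406e+5)
(X(544) + 429350)*(E(-147, 345) + s) = (-325 + 429350)*(-147 + 24649652/101) = 429025*(24634805/101) = 10568947215125/101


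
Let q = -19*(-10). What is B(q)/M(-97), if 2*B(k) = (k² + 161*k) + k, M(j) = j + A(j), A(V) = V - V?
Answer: -33440/97 ≈ -344.74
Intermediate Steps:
q = 190
A(V) = 0
M(j) = j (M(j) = j + 0 = j)
B(k) = k²/2 + 81*k (B(k) = ((k² + 161*k) + k)/2 = (k² + 162*k)/2 = k²/2 + 81*k)
B(q)/M(-97) = ((½)*190*(162 + 190))/(-97) = ((½)*190*352)*(-1/97) = 33440*(-1/97) = -33440/97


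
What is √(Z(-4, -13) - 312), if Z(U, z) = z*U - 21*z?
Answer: √13 ≈ 3.6056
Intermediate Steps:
Z(U, z) = -21*z + U*z (Z(U, z) = U*z - 21*z = -21*z + U*z)
√(Z(-4, -13) - 312) = √(-13*(-21 - 4) - 312) = √(-13*(-25) - 312) = √(325 - 312) = √13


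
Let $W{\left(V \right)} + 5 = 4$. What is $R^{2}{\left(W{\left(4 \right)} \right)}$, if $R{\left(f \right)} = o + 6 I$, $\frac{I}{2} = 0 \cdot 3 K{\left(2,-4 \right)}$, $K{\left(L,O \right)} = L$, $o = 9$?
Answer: $81$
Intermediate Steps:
$I = 0$ ($I = 2 \cdot 0 \cdot 3 \cdot 2 = 2 \cdot 0 \cdot 2 = 2 \cdot 0 = 0$)
$W{\left(V \right)} = -1$ ($W{\left(V \right)} = -5 + 4 = -1$)
$R{\left(f \right)} = 9$ ($R{\left(f \right)} = 9 + 6 \cdot 0 = 9 + 0 = 9$)
$R^{2}{\left(W{\left(4 \right)} \right)} = 9^{2} = 81$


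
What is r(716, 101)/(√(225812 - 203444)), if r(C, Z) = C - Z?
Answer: 205*√1398/1864 ≈ 4.1121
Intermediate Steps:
r(716, 101)/(√(225812 - 203444)) = (716 - 1*101)/(√(225812 - 203444)) = (716 - 101)/(√22368) = 615/((4*√1398)) = 615*(√1398/5592) = 205*√1398/1864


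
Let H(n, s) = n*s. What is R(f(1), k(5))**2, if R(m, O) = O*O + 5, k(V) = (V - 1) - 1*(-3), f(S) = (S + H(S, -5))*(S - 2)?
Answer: 2916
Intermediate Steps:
f(S) = -4*S*(-2 + S) (f(S) = (S + S*(-5))*(S - 2) = (S - 5*S)*(-2 + S) = (-4*S)*(-2 + S) = -4*S*(-2 + S))
k(V) = 2 + V (k(V) = (-1 + V) + 3 = 2 + V)
R(m, O) = 5 + O**2 (R(m, O) = O**2 + 5 = 5 + O**2)
R(f(1), k(5))**2 = (5 + (2 + 5)**2)**2 = (5 + 7**2)**2 = (5 + 49)**2 = 54**2 = 2916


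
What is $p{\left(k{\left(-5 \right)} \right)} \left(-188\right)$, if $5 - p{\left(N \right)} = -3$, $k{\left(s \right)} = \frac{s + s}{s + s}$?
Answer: $-1504$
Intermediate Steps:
$k{\left(s \right)} = 1$ ($k{\left(s \right)} = \frac{2 s}{2 s} = 2 s \frac{1}{2 s} = 1$)
$p{\left(N \right)} = 8$ ($p{\left(N \right)} = 5 - -3 = 5 + 3 = 8$)
$p{\left(k{\left(-5 \right)} \right)} \left(-188\right) = 8 \left(-188\right) = -1504$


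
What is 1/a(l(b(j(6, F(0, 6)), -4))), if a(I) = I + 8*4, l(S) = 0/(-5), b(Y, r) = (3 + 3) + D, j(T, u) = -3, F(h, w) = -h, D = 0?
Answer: 1/32 ≈ 0.031250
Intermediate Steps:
b(Y, r) = 6 (b(Y, r) = (3 + 3) + 0 = 6 + 0 = 6)
l(S) = 0 (l(S) = 0*(-1/5) = 0)
a(I) = 32 + I (a(I) = I + 32 = 32 + I)
1/a(l(b(j(6, F(0, 6)), -4))) = 1/(32 + 0) = 1/32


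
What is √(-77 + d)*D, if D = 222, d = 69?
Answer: 444*I*√2 ≈ 627.91*I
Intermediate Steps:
√(-77 + d)*D = √(-77 + 69)*222 = √(-8)*222 = (2*I*√2)*222 = 444*I*√2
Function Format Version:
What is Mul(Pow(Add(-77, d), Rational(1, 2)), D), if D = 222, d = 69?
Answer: Mul(444, I, Pow(2, Rational(1, 2))) ≈ Mul(627.91, I)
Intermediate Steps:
Mul(Pow(Add(-77, d), Rational(1, 2)), D) = Mul(Pow(Add(-77, 69), Rational(1, 2)), 222) = Mul(Pow(-8, Rational(1, 2)), 222) = Mul(Mul(2, I, Pow(2, Rational(1, 2))), 222) = Mul(444, I, Pow(2, Rational(1, 2)))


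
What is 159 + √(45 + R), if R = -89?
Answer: 159 + 2*I*√11 ≈ 159.0 + 6.6332*I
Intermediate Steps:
159 + √(45 + R) = 159 + √(45 - 89) = 159 + √(-44) = 159 + 2*I*√11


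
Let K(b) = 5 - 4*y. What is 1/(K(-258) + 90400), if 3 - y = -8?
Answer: 1/90361 ≈ 1.1067e-5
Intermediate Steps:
y = 11 (y = 3 - 1*(-8) = 3 + 8 = 11)
K(b) = -39 (K(b) = 5 - 4*11 = 5 - 44 = -39)
1/(K(-258) + 90400) = 1/(-39 + 90400) = 1/90361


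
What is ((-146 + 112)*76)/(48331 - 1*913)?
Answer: -1292/23709 ≈ -0.054494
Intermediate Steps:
((-146 + 112)*76)/(48331 - 1*913) = (-34*76)/(48331 - 913) = -2584/47418 = -2584*1/47418 = -1292/23709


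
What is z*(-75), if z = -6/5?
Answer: 90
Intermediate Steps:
z = -6/5 (z = -6*⅕ = -6/5 ≈ -1.2000)
z*(-75) = -6/5*(-75) = 90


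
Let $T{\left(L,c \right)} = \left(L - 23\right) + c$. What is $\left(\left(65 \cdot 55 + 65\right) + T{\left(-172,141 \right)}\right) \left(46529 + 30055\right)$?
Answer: $274630224$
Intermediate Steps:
$T{\left(L,c \right)} = -23 + L + c$ ($T{\left(L,c \right)} = \left(-23 + L\right) + c = -23 + L + c$)
$\left(\left(65 \cdot 55 + 65\right) + T{\left(-172,141 \right)}\right) \left(46529 + 30055\right) = \left(\left(65 \cdot 55 + 65\right) - 54\right) \left(46529 + 30055\right) = \left(\left(3575 + 65\right) - 54\right) 76584 = \left(3640 - 54\right) 76584 = 3586 \cdot 76584 = 274630224$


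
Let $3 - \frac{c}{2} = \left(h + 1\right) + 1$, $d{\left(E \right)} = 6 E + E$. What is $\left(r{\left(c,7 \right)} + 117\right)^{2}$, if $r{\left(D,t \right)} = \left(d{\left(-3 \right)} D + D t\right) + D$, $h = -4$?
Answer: $169$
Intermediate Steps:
$d{\left(E \right)} = 7 E$
$c = 10$ ($c = 6 - 2 \left(\left(-4 + 1\right) + 1\right) = 6 - 2 \left(-3 + 1\right) = 6 - -4 = 6 + 4 = 10$)
$r{\left(D,t \right)} = - 20 D + D t$ ($r{\left(D,t \right)} = \left(7 \left(-3\right) D + D t\right) + D = \left(- 21 D + D t\right) + D = - 20 D + D t$)
$\left(r{\left(c,7 \right)} + 117\right)^{2} = \left(10 \left(-20 + 7\right) + 117\right)^{2} = \left(10 \left(-13\right) + 117\right)^{2} = \left(-130 + 117\right)^{2} = \left(-13\right)^{2} = 169$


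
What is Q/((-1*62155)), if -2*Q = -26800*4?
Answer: -10720/12431 ≈ -0.86236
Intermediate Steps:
Q = 53600 (Q = -(-13400)*4 = -½*(-107200) = 53600)
Q/((-1*62155)) = 53600/((-1*62155)) = 53600/(-62155) = 53600*(-1/62155) = -10720/12431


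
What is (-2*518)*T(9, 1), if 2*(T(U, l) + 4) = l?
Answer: 3626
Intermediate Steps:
T(U, l) = -4 + l/2
(-2*518)*T(9, 1) = (-2*518)*(-4 + (1/2)*1) = -1036*(-4 + 1/2) = -1036*(-7/2) = 3626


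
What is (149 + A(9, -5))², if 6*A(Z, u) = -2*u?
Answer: 204304/9 ≈ 22700.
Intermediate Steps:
A(Z, u) = -u/3 (A(Z, u) = (-2*u)/6 = -u/3)
(149 + A(9, -5))² = (149 - ⅓*(-5))² = (149 + 5/3)² = (452/3)² = 204304/9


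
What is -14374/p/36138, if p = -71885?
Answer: 7187/1298890065 ≈ 5.5332e-6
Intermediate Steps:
-14374/p/36138 = -14374/(-71885)/36138 = -14374*(-1/71885)*(1/36138) = (14374/71885)*(1/36138) = 7187/1298890065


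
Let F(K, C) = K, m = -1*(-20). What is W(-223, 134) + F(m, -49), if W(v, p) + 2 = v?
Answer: -205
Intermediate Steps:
W(v, p) = -2 + v
m = 20
W(-223, 134) + F(m, -49) = (-2 - 223) + 20 = -225 + 20 = -205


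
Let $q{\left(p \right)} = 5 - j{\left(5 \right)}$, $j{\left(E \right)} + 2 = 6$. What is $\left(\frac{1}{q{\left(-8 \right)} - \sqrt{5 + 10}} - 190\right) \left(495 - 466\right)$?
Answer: $- \frac{77169}{14} - \frac{29 \sqrt{15}}{14} \approx -5520.1$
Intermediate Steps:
$j{\left(E \right)} = 4$ ($j{\left(E \right)} = -2 + 6 = 4$)
$q{\left(p \right)} = 1$ ($q{\left(p \right)} = 5 - 4 = 1$)
$\left(\frac{1}{q{\left(-8 \right)} - \sqrt{5 + 10}} - 190\right) \left(495 - 466\right) = \left(\frac{1}{1 - \sqrt{5 + 10}} - 190\right) \left(495 - 466\right) = \left(\frac{1}{1 - \sqrt{15}} - 190\right) 29 = \left(-190 + \frac{1}{1 - \sqrt{15}}\right) 29 = -5510 + \frac{29}{1 - \sqrt{15}}$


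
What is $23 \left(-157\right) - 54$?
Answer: $-3665$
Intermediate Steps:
$23 \left(-157\right) - 54 = -3611 - 54 = -3665$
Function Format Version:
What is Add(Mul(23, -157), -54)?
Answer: -3665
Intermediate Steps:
Add(Mul(23, -157), -54) = Add(-3611, -54) = -3665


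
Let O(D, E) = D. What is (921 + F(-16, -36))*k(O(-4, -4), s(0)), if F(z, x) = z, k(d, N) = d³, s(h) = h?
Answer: -57920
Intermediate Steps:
(921 + F(-16, -36))*k(O(-4, -4), s(0)) = (921 - 16)*(-4)³ = 905*(-64) = -57920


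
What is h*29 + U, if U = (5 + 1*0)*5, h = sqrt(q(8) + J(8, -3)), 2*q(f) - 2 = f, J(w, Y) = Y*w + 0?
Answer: 25 + 29*I*sqrt(19) ≈ 25.0 + 126.41*I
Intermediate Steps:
J(w, Y) = Y*w
q(f) = 1 + f/2
h = I*sqrt(19) (h = sqrt((1 + (1/2)*8) - 3*8) = sqrt((1 + 4) - 24) = sqrt(5 - 24) = sqrt(-19) = I*sqrt(19) ≈ 4.3589*I)
U = 25 (U = (5 + 0)*5 = 5*5 = 25)
h*29 + U = (I*sqrt(19))*29 + 25 = 29*I*sqrt(19) + 25 = 25 + 29*I*sqrt(19)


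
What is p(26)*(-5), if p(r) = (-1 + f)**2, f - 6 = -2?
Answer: -45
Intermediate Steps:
f = 4 (f = 6 - 2 = 4)
p(r) = 9 (p(r) = (-1 + 4)**2 = 3**2 = 9)
p(26)*(-5) = 9*(-5) = -45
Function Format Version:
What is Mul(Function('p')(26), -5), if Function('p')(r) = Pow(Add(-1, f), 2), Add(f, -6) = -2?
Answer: -45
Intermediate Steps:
f = 4 (f = Add(6, -2) = 4)
Function('p')(r) = 9 (Function('p')(r) = Pow(Add(-1, 4), 2) = Pow(3, 2) = 9)
Mul(Function('p')(26), -5) = Mul(9, -5) = -45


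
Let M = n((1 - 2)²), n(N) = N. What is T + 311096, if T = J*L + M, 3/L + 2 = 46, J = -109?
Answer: 13687941/44 ≈ 3.1109e+5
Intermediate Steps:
L = 3/44 (L = 3/(-2 + 46) = 3/44 ≈ 0.068182)
M = 1 (M = (1 - 2)² = (-1)² = 1)
T = -283/44 (T = -109*3/44 + 1 = -327/44 + 1 = -283/44 ≈ -6.4318)
T + 311096 = -283/44 + 311096 = 13687941/44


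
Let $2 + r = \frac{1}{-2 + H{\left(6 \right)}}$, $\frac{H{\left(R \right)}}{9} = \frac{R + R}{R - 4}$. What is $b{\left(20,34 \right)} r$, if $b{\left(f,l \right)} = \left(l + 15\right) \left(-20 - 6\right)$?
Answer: $\frac{5047}{2} \approx 2523.5$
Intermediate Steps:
$b{\left(f,l \right)} = -390 - 26 l$ ($b{\left(f,l \right)} = \left(15 + l\right) \left(-26\right) = -390 - 26 l$)
$H{\left(R \right)} = \frac{18 R}{-4 + R}$ ($H{\left(R \right)} = 9 \frac{R + R}{R - 4} = 9 \frac{2 R}{-4 + R} = \frac{18 R}{-4 + R}$)
$r = - \frac{103}{52}$ ($r = -2 + \frac{1}{-2 + 18 \cdot 6 \frac{1}{-4 + 6}} = -2 + \frac{1}{-2 + 18 \cdot 6 \cdot \frac{1}{2}} = -2 + \frac{1}{-2 + 54} = -2 + \frac{1}{52} = - \frac{103}{52} \approx -1.9808$)
$b{\left(20,34 \right)} r = \left(-390 - 884\right) \left(- \frac{103}{52}\right) = \left(-1274\right) \left(- \frac{103}{52}\right) = \frac{5047}{2}$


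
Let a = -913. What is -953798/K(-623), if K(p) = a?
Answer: 953798/913 ≈ 1044.7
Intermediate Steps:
K(p) = -913
-953798/K(-623) = -953798/(-913) = -953798*(-1/913) = 953798/913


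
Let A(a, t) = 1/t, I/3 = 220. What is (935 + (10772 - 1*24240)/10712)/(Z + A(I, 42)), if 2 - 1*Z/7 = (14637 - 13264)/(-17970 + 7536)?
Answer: 7024466169/112429444 ≈ 62.479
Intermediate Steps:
I = 660 (I = 3*220 = 660)
Z = 155687/10434 (Z = 14 - 7*(14637 - 13264)/(-17970 + 7536) = 14 - 9611/(-10434) = 14 - 9611*(-1)/10434 = 14 - 7*(-1373/10434) = 14 + 9611/10434 = 155687/10434 ≈ 14.921)
(935 + (10772 - 1*24240)/10712)/(Z + A(I, 42)) = (935 + (10772 - 1*24240)/10712)/(155687/10434 + 1/42) = (935 + (10772 - 24240)*(1/10712))/(155687/10434 + 1/42) = (935 - 13468*1/10712)/(545774/36519) = (935 - 259/206)*(36519/545774) = (192351/206)*(36519/545774) = 7024466169/112429444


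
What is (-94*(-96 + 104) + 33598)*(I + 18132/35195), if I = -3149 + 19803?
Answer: 19252868874052/35195 ≈ 5.4703e+8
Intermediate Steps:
I = 16654
(-94*(-96 + 104) + 33598)*(I + 18132/35195) = (-94*(-96 + 104) + 33598)*(16654 + 18132/35195) = (-94*8 + 33598)*(16654 + 18132*(1/35195)) = (-752 + 33598)*(16654 + 18132/35195) = 32846*(586155662/35195) = 19252868874052/35195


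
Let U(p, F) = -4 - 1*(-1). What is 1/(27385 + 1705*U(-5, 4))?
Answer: 1/22270 ≈ 4.4903e-5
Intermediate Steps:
U(p, F) = -3 (U(p, F) = -4 + 1 = -3)
1/(27385 + 1705*U(-5, 4)) = 1/(27385 + 1705*(-3)) = 1/(27385 - 5115) = 1/22270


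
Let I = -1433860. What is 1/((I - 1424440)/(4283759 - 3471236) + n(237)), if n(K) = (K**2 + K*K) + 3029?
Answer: 812523/93735482641 ≈ 8.6683e-6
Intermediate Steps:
n(K) = 3029 + 2*K**2 (n(K) = (K**2 + K**2) + 3029 = 2*K**2 + 3029 = 3029 + 2*K**2)
1/((I - 1424440)/(4283759 - 3471236) + n(237)) = 1/((-1433860 - 1424440)/(4283759 - 3471236) + (3029 + 2*237**2)) = 1/(-2858300/812523 + (3029 + 2*56169)) = 1/(-2858300*1/812523 + (3029 + 112338)) = 1/(-2858300/812523 + 115367) = 1/(93735482641/812523) = 812523/93735482641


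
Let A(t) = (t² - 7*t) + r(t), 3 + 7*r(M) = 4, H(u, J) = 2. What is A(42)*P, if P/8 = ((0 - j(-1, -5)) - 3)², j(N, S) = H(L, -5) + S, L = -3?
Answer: 0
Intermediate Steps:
j(N, S) = 2 + S
r(M) = ⅐ (r(M) = -3/7 + (⅐)*4 = -3/7 + 4/7 = ⅐)
A(t) = ⅐ + t² - 7*t (A(t) = (t² - 7*t) + ⅐ = ⅐ + t² - 7*t)
P = 0 (P = 8*((0 - (2 - 5)) - 3)² = 8*((0 - 1*(-3)) - 3)² = 8*((0 + 3) - 3)² = 8*(3 - 3)² = 8*0² = 8*0 = 0)
A(42)*P = (⅐ + 42² - 7*42)*0 = (⅐ + 1764 - 294)*0 = (10291/7)*0 = 0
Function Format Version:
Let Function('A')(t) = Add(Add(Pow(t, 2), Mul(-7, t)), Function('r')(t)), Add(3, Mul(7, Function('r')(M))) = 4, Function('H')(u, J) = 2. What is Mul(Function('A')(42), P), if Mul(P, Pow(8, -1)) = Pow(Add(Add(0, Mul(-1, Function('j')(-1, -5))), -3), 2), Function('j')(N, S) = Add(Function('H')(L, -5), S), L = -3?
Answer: 0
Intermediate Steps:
Function('j')(N, S) = Add(2, S)
Function('r')(M) = Rational(1, 7) (Function('r')(M) = Add(Rational(-3, 7), Mul(Rational(1, 7), 4)) = Add(Rational(-3, 7), Rational(4, 7)) = Rational(1, 7))
Function('A')(t) = Add(Rational(1, 7), Pow(t, 2), Mul(-7, t)) (Function('A')(t) = Add(Add(Pow(t, 2), Mul(-7, t)), Rational(1, 7)) = Add(Rational(1, 7), Pow(t, 2), Mul(-7, t)))
P = 0 (P = Mul(8, Pow(Add(Add(0, Mul(-1, Add(2, -5))), -3), 2)) = Mul(8, Pow(Add(Add(0, Mul(-1, -3)), -3), 2)) = Mul(8, Pow(Add(Add(0, 3), -3), 2)) = Mul(8, Pow(Add(3, -3), 2)) = Mul(8, Pow(0, 2)) = Mul(8, 0) = 0)
Mul(Function('A')(42), P) = Mul(Add(Rational(1, 7), Pow(42, 2), Mul(-7, 42)), 0) = Mul(Add(Rational(1, 7), 1764, -294), 0) = Mul(Rational(10291, 7), 0) = 0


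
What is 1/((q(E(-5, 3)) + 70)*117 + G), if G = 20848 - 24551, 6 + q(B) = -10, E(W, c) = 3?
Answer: 1/2615 ≈ 0.00038241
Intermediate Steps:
q(B) = -16 (q(B) = -6 - 10 = -16)
G = -3703
1/((q(E(-5, 3)) + 70)*117 + G) = 1/((-16 + 70)*117 - 3703) = 1/(54*117 - 3703) = 1/(6318 - 3703) = 1/2615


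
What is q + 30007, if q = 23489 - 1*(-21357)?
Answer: 74853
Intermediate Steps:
q = 44846 (q = 23489 + 21357 = 44846)
q + 30007 = 44846 + 30007 = 74853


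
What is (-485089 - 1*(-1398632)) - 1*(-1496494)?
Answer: 2410037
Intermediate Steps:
(-485089 - 1*(-1398632)) - 1*(-1496494) = (-485089 + 1398632) + 1496494 = 913543 + 1496494 = 2410037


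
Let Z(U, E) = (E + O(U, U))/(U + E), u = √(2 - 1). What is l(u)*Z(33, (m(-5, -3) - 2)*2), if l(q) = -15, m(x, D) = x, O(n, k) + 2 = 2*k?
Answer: -750/19 ≈ -39.474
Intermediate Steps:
O(n, k) = -2 + 2*k
u = 1 (u = √1 = 1)
Z(U, E) = (-2 + E + 2*U)/(E + U) (Z(U, E) = (E + (-2 + 2*U))/(U + E) = (-2 + E + 2*U)/(E + U))
l(u)*Z(33, (m(-5, -3) - 2)*2) = -15*(-2 + (-5 - 2)*2 + 2*33)/((-5 - 2)*2 + 33) = -15*(-2 - 7*2 + 66)/(-7*2 + 33) = -15*(-2 - 14 + 66)/(-14 + 33) = -15*50/19 = -750/19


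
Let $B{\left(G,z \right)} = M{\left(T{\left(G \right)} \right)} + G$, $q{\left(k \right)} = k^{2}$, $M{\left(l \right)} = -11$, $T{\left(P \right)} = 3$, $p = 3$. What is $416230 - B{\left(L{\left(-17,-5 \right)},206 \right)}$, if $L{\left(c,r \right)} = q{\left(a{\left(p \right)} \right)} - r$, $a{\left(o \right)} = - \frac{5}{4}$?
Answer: $\frac{6659751}{16} \approx 4.1623 \cdot 10^{5}$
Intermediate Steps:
$a{\left(o \right)} = - \frac{5}{4}$ ($a{\left(o \right)} = \left(-5\right) \frac{1}{4} = - \frac{5}{4}$)
$L{\left(c,r \right)} = \frac{25}{16} - r$ ($L{\left(c,r \right)} = \left(- \frac{5}{4}\right)^{2} - r = \frac{25}{16} - r$)
$B{\left(G,z \right)} = -11 + G$
$416230 - B{\left(L{\left(-17,-5 \right)},206 \right)} = 416230 - \left(-11 + \left(\frac{25}{16} - -5\right)\right) = 416230 - \left(-11 + \left(\frac{25}{16} + 5\right)\right) = 416230 - \left(-11 + \frac{105}{16}\right) = 416230 - - \frac{71}{16} = 416230 + \frac{71}{16} = \frac{6659751}{16}$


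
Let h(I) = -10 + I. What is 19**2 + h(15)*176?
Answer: 1241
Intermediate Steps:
19**2 + h(15)*176 = 19**2 + (-10 + 15)*176 = 361 + 5*176 = 361 + 880 = 1241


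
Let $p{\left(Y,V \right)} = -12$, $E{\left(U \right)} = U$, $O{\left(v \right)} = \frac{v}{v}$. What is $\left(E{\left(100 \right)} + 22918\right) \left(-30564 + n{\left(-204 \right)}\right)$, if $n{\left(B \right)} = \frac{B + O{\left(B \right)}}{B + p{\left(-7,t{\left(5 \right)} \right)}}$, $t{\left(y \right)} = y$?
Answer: $- \frac{75978056089}{108} \approx -7.035 \cdot 10^{8}$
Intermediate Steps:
$O{\left(v \right)} = 1$
$n{\left(B \right)} = \frac{1 + B}{-12 + B}$ ($n{\left(B \right)} = \frac{B + 1}{B - 12} = \frac{1 + B}{-12 + B}$)
$\left(E{\left(100 \right)} + 22918\right) \left(-30564 + n{\left(-204 \right)}\right) = \left(100 + 22918\right) \left(-30564 + \frac{1 - 204}{-12 - 204}\right) = 23018 \left(-30564 + \frac{1}{-216} \left(-203\right)\right) = 23018 \left(-30564 - - \frac{203}{216}\right) = 23018 \left(-30564 + \frac{203}{216}\right) = 23018 \left(- \frac{6601621}{216}\right) = - \frac{75978056089}{108}$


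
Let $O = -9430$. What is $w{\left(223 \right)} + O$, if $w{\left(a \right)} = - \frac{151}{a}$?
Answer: $- \frac{2103041}{223} \approx -9430.7$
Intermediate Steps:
$w{\left(223 \right)} + O = - \frac{151}{223} - 9430 = - \frac{2103041}{223}$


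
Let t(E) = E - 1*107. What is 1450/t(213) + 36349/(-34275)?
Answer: 22922878/1816575 ≈ 12.619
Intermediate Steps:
t(E) = -107 + E (t(E) = E - 107 = -107 + E)
1450/t(213) + 36349/(-34275) = 1450/(-107 + 213) + 36349/(-34275) = 1450/106 + 36349*(-1/34275) = 1450*(1/106) - 36349/34275 = 725/53 - 36349/34275 = 22922878/1816575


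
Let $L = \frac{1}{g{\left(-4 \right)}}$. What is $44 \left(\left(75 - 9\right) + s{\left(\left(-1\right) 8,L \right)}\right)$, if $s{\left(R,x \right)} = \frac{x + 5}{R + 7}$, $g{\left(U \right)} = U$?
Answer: $2695$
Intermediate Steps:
$L = - \frac{1}{4}$ ($L = \frac{1}{-4} = - \frac{1}{4} \approx -0.25$)
$s{\left(R,x \right)} = \frac{5 + x}{7 + R}$
$44 \left(\left(75 - 9\right) + s{\left(\left(-1\right) 8,L \right)}\right) = 44 \left(\left(75 - 9\right) + \frac{5 - \frac{1}{4}}{7 - 8}\right) = 44 \left(\left(75 - 9\right) + \frac{1}{7 - 8} \cdot \frac{19}{4}\right) = 44 \left(66 + \frac{1}{-1} \cdot \frac{19}{4}\right) = 44 \left(66 - \frac{19}{4}\right) = 44 \cdot \frac{245}{4} = 2695$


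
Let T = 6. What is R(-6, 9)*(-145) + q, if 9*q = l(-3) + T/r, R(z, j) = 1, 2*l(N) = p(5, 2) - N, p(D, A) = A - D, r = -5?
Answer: -2177/15 ≈ -145.13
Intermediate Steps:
l(N) = -3/2 - N/2 (l(N) = ((2 - 1*5) - N)/2 = ((2 - 5) - N)/2 = (-3 - N)/2 = -3/2 - N/2)
q = -2/15 (q = ((-3/2 - ½*(-3)) + 6/(-5))/9 = ((-3/2 + 3/2) - ⅕*6)/9 = (0 - 6/5)/9 = (⅑)*(-6/5) = -2/15 ≈ -0.13333)
R(-6, 9)*(-145) + q = 1*(-145) - 2/15 = -145 - 2/15 = -2177/15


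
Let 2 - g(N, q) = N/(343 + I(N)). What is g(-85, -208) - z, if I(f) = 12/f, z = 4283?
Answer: -124753958/29143 ≈ -4280.8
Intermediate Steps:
g(N, q) = 2 - N/(343 + 12/N)
g(-85, -208) - z = (24 - 85*(686 - 1*(-85)))/(12 + 343*(-85)) - 1*4283 = (24 - 85*(686 + 85))/(12 - 29155) - 4283 = (24 - 85*771)/(-29143) - 4283 = -(24 - 65535)/29143 - 4283 = -1/29143*(-65511) - 4283 = 65511/29143 - 4283 = -124753958/29143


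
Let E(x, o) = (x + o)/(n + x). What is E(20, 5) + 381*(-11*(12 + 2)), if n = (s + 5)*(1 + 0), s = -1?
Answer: -1408151/24 ≈ -58673.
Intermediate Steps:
n = 4 (n = (-1 + 5)*(1 + 0) = 4*1 = 4)
E(x, o) = (o + x)/(4 + x) (E(x, o) = (x + o)/(4 + x) = (o + x)/(4 + x))
E(20, 5) + 381*(-11*(12 + 2)) = (5 + 20)/(4 + 20) + 381*(-11*(12 + 2)) = 25/24 + 381*(-11*14) = (1/24)*25 + 381*(-154) = 25/24 - 58674 = -1408151/24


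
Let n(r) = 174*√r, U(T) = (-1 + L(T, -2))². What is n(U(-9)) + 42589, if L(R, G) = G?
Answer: 43111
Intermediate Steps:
U(T) = 9 (U(T) = (-1 - 2)² = (-3)² = 9)
n(U(-9)) + 42589 = 174*√9 + 42589 = 174*3 + 42589 = 522 + 42589 = 43111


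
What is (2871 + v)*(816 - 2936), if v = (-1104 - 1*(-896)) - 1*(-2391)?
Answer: -10714480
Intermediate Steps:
v = 2183 (v = (-1104 + 896) + 2391 = -208 + 2391 = 2183)
(2871 + v)*(816 - 2936) = (2871 + 2183)*(816 - 2936) = 5054*(-2120) = -10714480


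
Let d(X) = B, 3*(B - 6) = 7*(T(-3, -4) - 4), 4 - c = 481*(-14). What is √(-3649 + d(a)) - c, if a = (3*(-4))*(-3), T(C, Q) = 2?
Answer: -6738 + I*√32829/3 ≈ -6738.0 + 60.396*I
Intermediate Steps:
c = 6738 (c = 4 - 481*(-14) = 4 - 1*(-6734) = 4 + 6734 = 6738)
B = 4/3 (B = 6 + (7*(2 - 4))/3 = 6 + (7*(-2))/3 = 6 + (⅓)*(-14) = 6 - 14/3 = 4/3 ≈ 1.3333)
a = 36 (a = -12*(-3) = 36)
d(X) = 4/3
√(-3649 + d(a)) - c = √(-3649 + 4/3) - 1*6738 = √(-10943/3) - 6738 = I*√32829/3 - 6738 = -6738 + I*√32829/3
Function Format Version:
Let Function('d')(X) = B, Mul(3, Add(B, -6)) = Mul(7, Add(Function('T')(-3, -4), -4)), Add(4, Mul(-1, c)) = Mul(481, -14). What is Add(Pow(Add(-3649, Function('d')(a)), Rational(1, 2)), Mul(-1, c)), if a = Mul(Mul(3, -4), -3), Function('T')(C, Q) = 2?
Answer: Add(-6738, Mul(Rational(1, 3), I, Pow(32829, Rational(1, 2)))) ≈ Add(-6738.0, Mul(60.396, I))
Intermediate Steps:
c = 6738 (c = Add(4, Mul(-1, Mul(481, -14))) = Add(4, Mul(-1, -6734)) = Add(4, 6734) = 6738)
B = Rational(4, 3) (B = Add(6, Mul(Rational(1, 3), Mul(7, Add(2, -4)))) = Add(6, Mul(Rational(1, 3), Mul(7, -2))) = Add(6, Mul(Rational(1, 3), -14)) = Add(6, Rational(-14, 3)) = Rational(4, 3) ≈ 1.3333)
a = 36 (a = Mul(-12, -3) = 36)
Function('d')(X) = Rational(4, 3)
Add(Pow(Add(-3649, Function('d')(a)), Rational(1, 2)), Mul(-1, c)) = Add(Pow(Add(-3649, Rational(4, 3)), Rational(1, 2)), Mul(-1, 6738)) = Add(Pow(Rational(-10943, 3), Rational(1, 2)), -6738) = Add(Mul(Rational(1, 3), I, Pow(32829, Rational(1, 2))), -6738) = Add(-6738, Mul(Rational(1, 3), I, Pow(32829, Rational(1, 2))))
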